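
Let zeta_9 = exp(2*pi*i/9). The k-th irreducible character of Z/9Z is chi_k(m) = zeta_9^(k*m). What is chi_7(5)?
chi_7(5) = zeta_9^35 = exp(-2*I*pi/9)

Details: chi_7(5) = zeta_9^(7*5) = zeta_9^35. Since zeta_9^9 = 1, this equals zeta_9^8 = exp(2*pi*i*8/9) = exp(-2*I*pi/9).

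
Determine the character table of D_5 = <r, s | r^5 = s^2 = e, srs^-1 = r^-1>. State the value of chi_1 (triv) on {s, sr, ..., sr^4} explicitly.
Conjugacy classes: {e} of size 1, {r^1, r^4} of size 2, {r^2, r^3} of size 2, {s, sr, ..., sr^4} of size 5.
Character table:
  irrep \ class              {e} (size 1)  {r^1, r^4} (size 2)  {r^2, r^3} (size 2)  {s, sr, ..., sr^4} (size 5)
  chi_1 (triv)               1             1                    1                    1                          
  chi_2 (sign: r->1, s->-1)  1             1                    1                    -1                         
  chi_3 (2d, j=1)            2             -1/2 + sqrt(5)/2     -sqrt(5)/2 - 1/2     0                          
  chi_4 (2d, j=2)            2             -sqrt(5)/2 - 1/2     -1/2 + sqrt(5)/2     0                          

Spot check: chi_1 (triv) on {s, sr, ..., sr^4} = 1.

Explanation: D_5 has order 2*5 = 10 with 4 conjugacy classes, hence 4 irreducibles. Sum of squared dims 1 + 1 + 4 + 4 = 10 = |G|. Linear characters come from the abelianisation; the 2-dimensional irreps have character r^k -> 2*cos(2*pi*j*k/5), reflections -> 0.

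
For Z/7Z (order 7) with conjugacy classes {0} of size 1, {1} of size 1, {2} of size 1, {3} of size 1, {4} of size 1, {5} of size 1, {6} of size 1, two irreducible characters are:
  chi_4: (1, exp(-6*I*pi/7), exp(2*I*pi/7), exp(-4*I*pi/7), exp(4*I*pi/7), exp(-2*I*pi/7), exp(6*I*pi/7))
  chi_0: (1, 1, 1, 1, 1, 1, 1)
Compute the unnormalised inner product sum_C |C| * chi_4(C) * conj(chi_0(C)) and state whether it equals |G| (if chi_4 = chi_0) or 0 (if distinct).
Sum = 0; so <chi_4, chi_0> = 0 (distinct irreducibles are orthogonal).

Proof sketch: Compute term by term over conjugacy classes (|C| * chi_4(C) * conj(chi_0(C))):
  1*(1)*conj(1) + 1*(exp(-6*I*pi/7))*conj(1) + 1*(exp(2*I*pi/7))*conj(1) + 1*(exp(-4*I*pi/7))*conj(1) + 1*(exp(4*I*pi/7))*conj(1) + 1*(exp(-2*I*pi/7))*conj(1) + 1*(exp(6*I*pi/7))*conj(1)
  = (1) + (exp(-6*I*pi/7)) + (exp(2*I*pi/7)) + (exp(-4*I*pi/7)) + (exp(4*I*pi/7)) + (exp(-2*I*pi/7)) + (exp(6*I*pi/7))
  = 0.
(Exp terms are combined using exp(i*s)*conj(exp(i*t)) = exp(i*(s-t)), and sums of them are collapsed using the identity that for every m > 1 the m distinct m-th roots of unity sum to 0, e.g. 1 + exp(2*I*pi/3) + exp(-2*I*pi/3) = 0.)
Dividing by |G| = 7 gives 0/7 = 0, matching the row-orthogonality relation <chi_4, chi_0> = [chi_4 = chi_0].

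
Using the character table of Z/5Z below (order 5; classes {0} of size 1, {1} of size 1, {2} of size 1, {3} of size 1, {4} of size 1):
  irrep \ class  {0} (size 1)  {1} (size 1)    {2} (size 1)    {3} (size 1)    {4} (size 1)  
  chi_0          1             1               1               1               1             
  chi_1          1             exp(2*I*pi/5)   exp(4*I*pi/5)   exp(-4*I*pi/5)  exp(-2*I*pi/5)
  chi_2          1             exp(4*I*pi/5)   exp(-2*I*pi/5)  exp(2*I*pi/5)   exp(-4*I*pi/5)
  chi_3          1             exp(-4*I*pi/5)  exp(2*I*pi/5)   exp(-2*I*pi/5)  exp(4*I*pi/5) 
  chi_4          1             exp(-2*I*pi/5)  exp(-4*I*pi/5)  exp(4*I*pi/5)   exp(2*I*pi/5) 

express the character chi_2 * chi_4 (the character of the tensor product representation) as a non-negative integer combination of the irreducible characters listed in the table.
chi_2 tensor chi_4 = chi_1 (all other irreducibles have multiplicity 0).

Argument: The character of a tensor product is the pointwise product (chi_2 * chi_4)(C) = chi_2(C) * chi_4(C):
  {0}: (1)*(1), {1}: (exp(4*I*pi/5))*(exp(-2*I*pi/5)), {2}: (exp(-2*I*pi/5))*(exp(-4*I*pi/5)), {3}: (exp(2*I*pi/5))*(exp(4*I*pi/5)), {4}: (exp(-4*I*pi/5))*(exp(2*I*pi/5))
so (chi_2 * chi_4) takes values
  {0} -> 1, {1} -> exp(2*I*pi/5), {2} -> exp(4*I*pi/5), {3} -> exp(-4*I*pi/5), {4} -> exp(-2*I*pi/5).
Now take the inner product of this character with each irreducible chi from the table, <chi_2*chi_4, chi> = (1/5) sum_C |C| (chi_2*chi_4)(C) conj(chi(C)):
  <chi_2*chi_4, chi_0> = (1/5)[1*(1)*conj(1) + 1*(exp(2*I*pi/5))*conj(1) + 1*(exp(4*I*pi/5))*conj(1) + 1*(exp(-4*I*pi/5))*conj(1) + 1*(exp(-2*I*pi/5))*conj(1)]
      = (1/5)[(1) + (exp(2*I*pi/5)) + (exp(4*I*pi/5)) + (exp(-4*I*pi/5)) + (exp(-2*I*pi/5))] = 0/5 = 0
  <chi_2*chi_4, chi_1> = (1/5)[1*(1)*conj(1) + 1*(exp(2*I*pi/5))*conj(exp(2*I*pi/5)) + 1*(exp(4*I*pi/5))*conj(exp(4*I*pi/5)) + 1*(exp(-4*I*pi/5))*conj(exp(-4*I*pi/5)) + 1*(exp(-2*I*pi/5))*conj(exp(-2*I*pi/5))]
      = (1/5)[(1) + (1) + (1) + (1) + (1)] = 5/5 = 1
  <chi_2*chi_4, chi_2> = (1/5)[1*(1)*conj(1) + 1*(exp(2*I*pi/5))*conj(exp(4*I*pi/5)) + 1*(exp(4*I*pi/5))*conj(exp(-2*I*pi/5)) + 1*(exp(-4*I*pi/5))*conj(exp(2*I*pi/5)) + 1*(exp(-2*I*pi/5))*conj(exp(-4*I*pi/5))]
      = (1/5)[(1) + (exp(-2*I*pi/5)) + (exp(-4*I*pi/5)) + (exp(4*I*pi/5)) + (exp(2*I*pi/5))] = 0/5 = 0
  <chi_2*chi_4, chi_3> = (1/5)[1*(1)*conj(1) + 1*(exp(2*I*pi/5))*conj(exp(-4*I*pi/5)) + 1*(exp(4*I*pi/5))*conj(exp(2*I*pi/5)) + 1*(exp(-4*I*pi/5))*conj(exp(-2*I*pi/5)) + 1*(exp(-2*I*pi/5))*conj(exp(4*I*pi/5))]
      = (1/5)[(1) + (exp(-4*I*pi/5)) + (exp(2*I*pi/5)) + (exp(-2*I*pi/5)) + (exp(4*I*pi/5))] = 0/5 = 0
  <chi_2*chi_4, chi_4> = (1/5)[1*(1)*conj(1) + 1*(exp(2*I*pi/5))*conj(exp(-2*I*pi/5)) + 1*(exp(4*I*pi/5))*conj(exp(-4*I*pi/5)) + 1*(exp(-4*I*pi/5))*conj(exp(4*I*pi/5)) + 1*(exp(-2*I*pi/5))*conj(exp(2*I*pi/5))]
      = (1/5)[(1) + (exp(4*I*pi/5)) + (exp(-2*I*pi/5)) + (exp(2*I*pi/5)) + (exp(-4*I*pi/5))] = 0/5 = 0
(Exp terms are combined using exp(i*s)*conj(exp(i*t)) = exp(i*(s-t)), and sums of them are collapsed using the identity that for every m > 1 the m distinct m-th roots of unity sum to 0, e.g. 1 + exp(2*I*pi/3) + exp(-2*I*pi/3) = 0.)
Hence the multiplicities are chi_1: 1. Dimension check: dim(chi_2)*dim(chi_4) = 1*1 = 1 and sum (mult * dim) = 1*1 = 1.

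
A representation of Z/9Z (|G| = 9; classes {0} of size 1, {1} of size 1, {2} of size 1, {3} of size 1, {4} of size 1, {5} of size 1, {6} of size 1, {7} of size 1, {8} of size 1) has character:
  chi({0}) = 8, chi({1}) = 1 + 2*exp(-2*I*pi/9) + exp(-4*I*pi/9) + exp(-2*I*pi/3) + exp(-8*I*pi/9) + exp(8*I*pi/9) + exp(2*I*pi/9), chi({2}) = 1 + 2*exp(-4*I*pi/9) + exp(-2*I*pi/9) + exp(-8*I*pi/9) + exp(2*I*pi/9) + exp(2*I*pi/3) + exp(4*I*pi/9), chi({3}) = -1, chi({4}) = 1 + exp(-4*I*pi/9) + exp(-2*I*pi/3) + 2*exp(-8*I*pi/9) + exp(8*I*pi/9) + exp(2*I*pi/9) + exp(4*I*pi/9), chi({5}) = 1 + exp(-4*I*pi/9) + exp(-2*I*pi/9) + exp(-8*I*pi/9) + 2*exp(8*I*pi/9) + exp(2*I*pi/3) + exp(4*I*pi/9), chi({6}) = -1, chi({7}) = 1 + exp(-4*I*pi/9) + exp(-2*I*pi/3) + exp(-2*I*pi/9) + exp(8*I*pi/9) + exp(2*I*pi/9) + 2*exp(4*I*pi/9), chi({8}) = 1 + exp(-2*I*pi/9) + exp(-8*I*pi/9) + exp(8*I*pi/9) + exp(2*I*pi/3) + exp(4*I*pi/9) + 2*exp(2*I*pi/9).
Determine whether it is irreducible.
Not irreducible (reducible): <chi, chi> = 10 > 1.

Details: <chi, chi> = (1/|G|) sum_C |C| * |chi(C)|^2 = (1/9)[1*|8|^2 + 1*|1 + 2*exp(-2*I*pi/9) + exp(-4*I*pi/9) + exp(-2*I*pi/3) + exp(-8*I*pi/9) + exp(8*I*pi/9) + exp(2*I*pi/9)|^2 + 1*|1 + 2*exp(-4*I*pi/9) + exp(-2*I*pi/9) + exp(-8*I*pi/9) + exp(2*I*pi/9) + exp(2*I*pi/3) + exp(4*I*pi/9)|^2 + 1*|-1|^2 + 1*|1 + exp(-4*I*pi/9) + exp(-2*I*pi/3) + 2*exp(-8*I*pi/9) + exp(8*I*pi/9) + exp(2*I*pi/9) + exp(4*I*pi/9)|^2 + 1*|1 + exp(-4*I*pi/9) + exp(-2*I*pi/9) + exp(-8*I*pi/9) + 2*exp(8*I*pi/9) + exp(2*I*pi/3) + exp(4*I*pi/9)|^2 + 1*|-1|^2 + 1*|1 + exp(-4*I*pi/9) + exp(-2*I*pi/3) + exp(-2*I*pi/9) + exp(8*I*pi/9) + exp(2*I*pi/9) + 2*exp(4*I*pi/9)|^2 + 1*|1 + exp(-2*I*pi/9) + exp(-8*I*pi/9) + exp(8*I*pi/9) + exp(2*I*pi/3) + exp(4*I*pi/9) + 2*exp(2*I*pi/9)|^2]
  = (1/9)[(64) + (10 + 7*exp(-4*I*pi/9) + 6*exp(-2*I*pi/3) + 8*exp(-2*I*pi/9) + 6*exp(-8*I*pi/9) + 6*exp(8*I*pi/9) + 8*exp(2*I*pi/9) + 6*exp(2*I*pi/3) + 7*exp(4*I*pi/9)) + (10 + 8*exp(-4*I*pi/9) + 6*exp(-2*I*pi/3) + 6*exp(-2*I*pi/9) + 7*exp(-8*I*pi/9) + 7*exp(8*I*pi/9) + 6*exp(2*I*pi/9) + 6*exp(2*I*pi/3) + 8*exp(4*I*pi/9)) + (1) + (10 + 6*exp(-4*I*pi/9) + 6*exp(-2*I*pi/3) + 7*exp(-2*I*pi/9) + 8*exp(-8*I*pi/9) + 8*exp(8*I*pi/9) + 7*exp(2*I*pi/9) + 6*exp(2*I*pi/3) + 6*exp(4*I*pi/9)) + (10 + 6*exp(-4*I*pi/9) + 6*exp(-2*I*pi/3) + 7*exp(-2*I*pi/9) + 8*exp(-8*I*pi/9) + 8*exp(8*I*pi/9) + 7*exp(2*I*pi/9) + 6*exp(2*I*pi/3) + 6*exp(4*I*pi/9)) + (1) + (10 + 8*exp(-4*I*pi/9) + 6*exp(-2*I*pi/3) + 6*exp(-2*I*pi/9) + 7*exp(-8*I*pi/9) + 7*exp(8*I*pi/9) + 6*exp(2*I*pi/9) + 6*exp(2*I*pi/3) + 8*exp(4*I*pi/9)) + (10 + 7*exp(-4*I*pi/9) + 6*exp(-2*I*pi/3) + 8*exp(-2*I*pi/9) + 6*exp(-8*I*pi/9) + 6*exp(8*I*pi/9) + 8*exp(2*I*pi/9) + 6*exp(2*I*pi/3) + 7*exp(4*I*pi/9))] = 90/9 = 10.
(Exp terms are combined using exp(i*s)*conj(exp(i*t)) = exp(i*(s-t)), and sums of them are collapsed using the identity that for every m > 1 the m distinct m-th roots of unity sum to 0, e.g. 1 + exp(2*I*pi/3) + exp(-2*I*pi/3) = 0.)
A character is irreducible iff <chi, chi> = 1, so this representation is reducible.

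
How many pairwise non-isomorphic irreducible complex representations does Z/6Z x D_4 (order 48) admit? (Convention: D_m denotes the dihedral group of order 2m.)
30

The number of irreducible complex representations of a finite group equals its number of conjugacy classes. For a direct product, #classes(G x H) = #classes(G) * #classes(H). Z/6Z has 6 classes (abelian), D_4 has 5 classes, so 6 * 5 = 30, so Z/6Z x D_4 (order 48) has exactly 30 irreducible complex representations.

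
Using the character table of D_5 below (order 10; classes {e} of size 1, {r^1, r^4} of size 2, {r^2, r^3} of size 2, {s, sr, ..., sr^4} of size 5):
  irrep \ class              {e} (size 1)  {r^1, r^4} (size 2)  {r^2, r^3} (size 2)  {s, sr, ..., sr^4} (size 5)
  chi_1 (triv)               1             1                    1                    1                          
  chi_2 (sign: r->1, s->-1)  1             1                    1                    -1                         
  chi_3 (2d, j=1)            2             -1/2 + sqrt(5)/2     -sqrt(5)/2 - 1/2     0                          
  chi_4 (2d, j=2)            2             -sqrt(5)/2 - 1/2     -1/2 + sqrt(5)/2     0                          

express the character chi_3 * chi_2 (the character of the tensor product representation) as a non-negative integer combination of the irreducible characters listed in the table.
chi_3 tensor chi_2 = chi_3 (all other irreducibles have multiplicity 0).

Argument: The character of a tensor product is the pointwise product (chi_3 * chi_2)(C) = chi_3(C) * chi_2(C):
  {e}: (2)*(1), {r^1, r^4}: (-1/2 + sqrt(5)/2)*(1), {r^2, r^3}: (-sqrt(5)/2 - 1/2)*(1), {s, sr, ..., sr^4}: (0)*(-1)
so (chi_3 * chi_2) takes values
  {e} -> 2, {r^1, r^4} -> -1/2 + sqrt(5)/2, {r^2, r^3} -> -sqrt(5)/2 - 1/2, {s, sr, ..., sr^4} -> 0.
Now take the inner product of this character with each irreducible chi from the table, <chi_3*chi_2, chi> = (1/10) sum_C |C| (chi_3*chi_2)(C) conj(chi(C)):
  <chi_3*chi_2, chi_1> = (1/10)[1*(2)*conj(1) + 2*(-1/2 + sqrt(5)/2)*conj(1) + 2*(-sqrt(5)/2 - 1/2)*conj(1) + 5*(0)*conj(1)]
      = (1/10)[(2) + (-1 + sqrt(5)) + (-sqrt(5) - 1) + (0)] = 0/10 = 0
  <chi_3*chi_2, chi_2> = (1/10)[1*(2)*conj(1) + 2*(-1/2 + sqrt(5)/2)*conj(1) + 2*(-sqrt(5)/2 - 1/2)*conj(1) + 5*(0)*conj(-1)]
      = (1/10)[(2) + (-1 + sqrt(5)) + (-sqrt(5) - 1) + (0)] = 0/10 = 0
  <chi_3*chi_2, chi_3> = (1/10)[1*(2)*conj(2) + 2*(-1/2 + sqrt(5)/2)*conj(-1/2 + sqrt(5)/2) + 2*(-sqrt(5)/2 - 1/2)*conj(-sqrt(5)/2 - 1/2) + 5*(0)*conj(0)]
      = (1/10)[(4) + (3 - sqrt(5)) + (sqrt(5) + 3) + (0)] = 10/10 = 1
  <chi_3*chi_2, chi_4> = (1/10)[1*(2)*conj(2) + 2*(-1/2 + sqrt(5)/2)*conj(-sqrt(5)/2 - 1/2) + 2*(-sqrt(5)/2 - 1/2)*conj(-1/2 + sqrt(5)/2) + 5*(0)*conj(0)]
      = (1/10)[(4) + (-2) + (-2) + (0)] = 0/10 = 0
Hence the multiplicities are chi_3: 1. Dimension check: dim(chi_3)*dim(chi_2) = 2*1 = 2 and sum (mult * dim) = 1*2 = 2.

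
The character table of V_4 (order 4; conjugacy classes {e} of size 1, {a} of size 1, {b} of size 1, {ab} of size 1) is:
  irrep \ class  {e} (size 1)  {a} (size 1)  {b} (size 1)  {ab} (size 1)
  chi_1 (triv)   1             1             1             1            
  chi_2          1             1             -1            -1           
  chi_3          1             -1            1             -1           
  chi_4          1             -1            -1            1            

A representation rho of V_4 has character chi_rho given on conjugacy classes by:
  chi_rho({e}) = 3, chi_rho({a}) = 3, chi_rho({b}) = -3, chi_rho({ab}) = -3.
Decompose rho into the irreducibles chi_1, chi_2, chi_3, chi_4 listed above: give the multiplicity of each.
Multiplicities: chi_1: 0, chi_2: 3, chi_3: 0, chi_4: 0.

Reasoning: Use <chi_rho, chi> = (1/|G|) sum_C |C| * chi_rho(C) * conj(chi(C)) with |G| = 4 for each irreducible chi in the table:
  <chi_rho, chi_1> = (1/4)[1*(3)*conj(1) + 1*(3)*conj(1) + 1*(-3)*conj(1) + 1*(-3)*conj(1)]
      = (1/4)[(3) + (3) + (-3) + (-3)] = 0/4 = 0
  <chi_rho, chi_2> = (1/4)[1*(3)*conj(1) + 1*(3)*conj(1) + 1*(-3)*conj(-1) + 1*(-3)*conj(-1)]
      = (1/4)[(3) + (3) + (3) + (3)] = 12/4 = 3
  <chi_rho, chi_3> = (1/4)[1*(3)*conj(1) + 1*(3)*conj(-1) + 1*(-3)*conj(1) + 1*(-3)*conj(-1)]
      = (1/4)[(3) + (-3) + (-3) + (3)] = 0/4 = 0
  <chi_rho, chi_4> = (1/4)[1*(3)*conj(1) + 1*(3)*conj(-1) + 1*(-3)*conj(-1) + 1*(-3)*conj(1)]
      = (1/4)[(3) + (-3) + (3) + (-3)] = 0/4 = 0
Dimension check: dim(rho) = sum (mult * dim) = 0*1 + 3*1 + 0*1 + 0*1 = 3 = chi_rho(e) = 3.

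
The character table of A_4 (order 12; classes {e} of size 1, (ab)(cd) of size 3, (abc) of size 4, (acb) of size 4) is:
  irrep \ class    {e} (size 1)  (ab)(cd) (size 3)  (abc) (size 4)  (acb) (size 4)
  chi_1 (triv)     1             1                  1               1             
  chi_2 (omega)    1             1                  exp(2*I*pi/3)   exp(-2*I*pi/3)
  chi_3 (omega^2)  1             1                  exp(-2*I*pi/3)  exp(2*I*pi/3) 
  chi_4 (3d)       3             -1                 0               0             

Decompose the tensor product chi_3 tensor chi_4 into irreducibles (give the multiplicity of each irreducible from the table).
chi_3 tensor chi_4 = chi_4 (all other irreducibles have multiplicity 0).

Argument: The character of a tensor product is the pointwise product (chi_3 * chi_4)(C) = chi_3(C) * chi_4(C):
  {e}: (1)*(3), (ab)(cd): (1)*(-1), (abc): (exp(-2*I*pi/3))*(0), (acb): (exp(2*I*pi/3))*(0)
so (chi_3 * chi_4) takes values
  {e} -> 3, (ab)(cd) -> -1, (abc) -> 0, (acb) -> 0.
Now take the inner product of this character with each irreducible chi from the table, <chi_3*chi_4, chi> = (1/12) sum_C |C| (chi_3*chi_4)(C) conj(chi(C)):
  <chi_3*chi_4, chi_1> = (1/12)[1*(3)*conj(1) + 3*(-1)*conj(1) + 4*(0)*conj(1) + 4*(0)*conj(1)]
      = (1/12)[(3) + (-3) + (0) + (0)] = 0/12 = 0
  <chi_3*chi_4, chi_2> = (1/12)[1*(3)*conj(1) + 3*(-1)*conj(1) + 4*(0)*conj(exp(2*I*pi/3)) + 4*(0)*conj(exp(-2*I*pi/3))]
      = (1/12)[(3) + (-3) + (0) + (0)] = 0/12 = 0
  <chi_3*chi_4, chi_3> = (1/12)[1*(3)*conj(1) + 3*(-1)*conj(1) + 4*(0)*conj(exp(-2*I*pi/3)) + 4*(0)*conj(exp(2*I*pi/3))]
      = (1/12)[(3) + (-3) + (0) + (0)] = 0/12 = 0
  <chi_3*chi_4, chi_4> = (1/12)[1*(3)*conj(3) + 3*(-1)*conj(-1) + 4*(0)*conj(0) + 4*(0)*conj(0)]
      = (1/12)[(9) + (3) + (0) + (0)] = 12/12 = 1
(Exp terms are combined using exp(i*s)*conj(exp(i*t)) = exp(i*(s-t)), and sums of them are collapsed using the identity that for every m > 1 the m distinct m-th roots of unity sum to 0, e.g. 1 + exp(2*I*pi/3) + exp(-2*I*pi/3) = 0.)
Hence the multiplicities are chi_4: 1. Dimension check: dim(chi_3)*dim(chi_4) = 1*3 = 3 and sum (mult * dim) = 1*3 = 3.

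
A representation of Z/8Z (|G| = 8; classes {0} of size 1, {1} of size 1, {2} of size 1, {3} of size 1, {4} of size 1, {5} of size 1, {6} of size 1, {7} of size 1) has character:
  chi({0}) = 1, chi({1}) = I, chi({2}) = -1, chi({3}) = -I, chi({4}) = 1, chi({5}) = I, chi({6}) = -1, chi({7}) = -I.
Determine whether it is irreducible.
Irreducible: <chi, chi> = 1.

Justification: <chi, chi> = (1/|G|) sum_C |C| * |chi(C)|^2 = (1/8)[1*|1|^2 + 1*|I|^2 + 1*|-1|^2 + 1*|-I|^2 + 1*|1|^2 + 1*|I|^2 + 1*|-1|^2 + 1*|-I|^2]
  = (1/8)[(1) + (1) + (1) + (1) + (1) + (1) + (1) + (1)] = 8/8 = 1.
(Exp terms are combined using exp(i*s)*conj(exp(i*t)) = exp(i*(s-t)), and sums of them are collapsed using the identity that for every m > 1 the m distinct m-th roots of unity sum to 0, e.g. 1 + exp(2*I*pi/3) + exp(-2*I*pi/3) = 0.)
A character is irreducible iff <chi, chi> = 1, so this representation is irreducible.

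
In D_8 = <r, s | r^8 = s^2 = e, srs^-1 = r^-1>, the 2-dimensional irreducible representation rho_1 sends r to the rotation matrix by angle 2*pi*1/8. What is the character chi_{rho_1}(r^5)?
chi_{rho_1}(r^5) = 2*cos(2*pi*1*5/8) = -sqrt(2)

rho_1(r^5) is rotation by angle 2*pi*1*5/8, whose trace is 2*cos(2*pi*1*5/8) = -sqrt(2).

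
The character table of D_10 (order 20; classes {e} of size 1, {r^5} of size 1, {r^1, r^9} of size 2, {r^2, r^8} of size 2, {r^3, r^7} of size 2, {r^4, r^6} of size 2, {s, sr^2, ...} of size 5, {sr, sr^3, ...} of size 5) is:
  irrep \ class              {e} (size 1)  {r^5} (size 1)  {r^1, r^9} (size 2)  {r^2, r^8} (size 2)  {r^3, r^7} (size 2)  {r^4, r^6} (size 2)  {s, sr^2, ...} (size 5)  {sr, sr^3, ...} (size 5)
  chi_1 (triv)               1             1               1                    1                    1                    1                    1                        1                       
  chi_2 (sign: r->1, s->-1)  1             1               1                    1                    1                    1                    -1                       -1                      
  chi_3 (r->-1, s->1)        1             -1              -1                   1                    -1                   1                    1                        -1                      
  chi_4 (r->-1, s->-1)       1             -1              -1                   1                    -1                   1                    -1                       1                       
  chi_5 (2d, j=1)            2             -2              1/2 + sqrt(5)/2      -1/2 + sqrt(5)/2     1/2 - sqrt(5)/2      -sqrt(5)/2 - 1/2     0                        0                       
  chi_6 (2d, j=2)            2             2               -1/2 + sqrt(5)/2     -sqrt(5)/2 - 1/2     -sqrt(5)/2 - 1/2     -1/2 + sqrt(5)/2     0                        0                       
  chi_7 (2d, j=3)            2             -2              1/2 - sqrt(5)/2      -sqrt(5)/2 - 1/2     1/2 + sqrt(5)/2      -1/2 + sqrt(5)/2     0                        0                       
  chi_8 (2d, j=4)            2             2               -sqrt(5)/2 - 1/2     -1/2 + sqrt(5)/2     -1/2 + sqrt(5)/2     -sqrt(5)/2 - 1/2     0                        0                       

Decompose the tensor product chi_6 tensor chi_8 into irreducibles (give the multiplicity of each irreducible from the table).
chi_6 tensor chi_8 = chi_6 + chi_8 (all other irreducibles have multiplicity 0).

Working: The character of a tensor product is the pointwise product (chi_6 * chi_8)(C) = chi_6(C) * chi_8(C):
  {e}: (2)*(2), {r^5}: (2)*(2), {r^1, r^9}: (-1/2 + sqrt(5)/2)*(-sqrt(5)/2 - 1/2), {r^2, r^8}: (-sqrt(5)/2 - 1/2)*(-1/2 + sqrt(5)/2), {r^3, r^7}: (-sqrt(5)/2 - 1/2)*(-1/2 + sqrt(5)/2), {r^4, r^6}: (-1/2 + sqrt(5)/2)*(-sqrt(5)/2 - 1/2), {s, sr^2, ...}: (0)*(0), {sr, sr^3, ...}: (0)*(0)
so (chi_6 * chi_8) takes values
  {e} -> 4, {r^5} -> 4, {r^1, r^9} -> -1, {r^2, r^8} -> -1, {r^3, r^7} -> -1, {r^4, r^6} -> -1, {s, sr^2, ...} -> 0, {sr, sr^3, ...} -> 0.
Now take the inner product of this character with each irreducible chi from the table, <chi_6*chi_8, chi> = (1/20) sum_C |C| (chi_6*chi_8)(C) conj(chi(C)):
  <chi_6*chi_8, chi_1> = (1/20)[1*(4)*conj(1) + 1*(4)*conj(1) + 2*(-1)*conj(1) + 2*(-1)*conj(1) + 2*(-1)*conj(1) + 2*(-1)*conj(1) + 5*(0)*conj(1) + 5*(0)*conj(1)]
      = (1/20)[(4) + (4) + (-2) + (-2) + (-2) + (-2) + (0) + (0)] = 0/20 = 0
  <chi_6*chi_8, chi_2> = (1/20)[1*(4)*conj(1) + 1*(4)*conj(1) + 2*(-1)*conj(1) + 2*(-1)*conj(1) + 2*(-1)*conj(1) + 2*(-1)*conj(1) + 5*(0)*conj(-1) + 5*(0)*conj(-1)]
      = (1/20)[(4) + (4) + (-2) + (-2) + (-2) + (-2) + (0) + (0)] = 0/20 = 0
  <chi_6*chi_8, chi_3> = (1/20)[1*(4)*conj(1) + 1*(4)*conj(-1) + 2*(-1)*conj(-1) + 2*(-1)*conj(1) + 2*(-1)*conj(-1) + 2*(-1)*conj(1) + 5*(0)*conj(1) + 5*(0)*conj(-1)]
      = (1/20)[(4) + (-4) + (2) + (-2) + (2) + (-2) + (0) + (0)] = 0/20 = 0
  <chi_6*chi_8, chi_4> = (1/20)[1*(4)*conj(1) + 1*(4)*conj(-1) + 2*(-1)*conj(-1) + 2*(-1)*conj(1) + 2*(-1)*conj(-1) + 2*(-1)*conj(1) + 5*(0)*conj(-1) + 5*(0)*conj(1)]
      = (1/20)[(4) + (-4) + (2) + (-2) + (2) + (-2) + (0) + (0)] = 0/20 = 0
  <chi_6*chi_8, chi_5> = (1/20)[1*(4)*conj(2) + 1*(4)*conj(-2) + 2*(-1)*conj(1/2 + sqrt(5)/2) + 2*(-1)*conj(-1/2 + sqrt(5)/2) + 2*(-1)*conj(1/2 - sqrt(5)/2) + 2*(-1)*conj(-sqrt(5)/2 - 1/2) + 5*(0)*conj(0) + 5*(0)*conj(0)]
      = (1/20)[(8) + (-8) + (-sqrt(5) - 1) + (1 - sqrt(5)) + (-1 + sqrt(5)) + (1 + sqrt(5)) + (0) + (0)] = 0/20 = 0
  <chi_6*chi_8, chi_6> = (1/20)[1*(4)*conj(2) + 1*(4)*conj(2) + 2*(-1)*conj(-1/2 + sqrt(5)/2) + 2*(-1)*conj(-sqrt(5)/2 - 1/2) + 2*(-1)*conj(-sqrt(5)/2 - 1/2) + 2*(-1)*conj(-1/2 + sqrt(5)/2) + 5*(0)*conj(0) + 5*(0)*conj(0)]
      = (1/20)[(8) + (8) + (1 - sqrt(5)) + (1 + sqrt(5)) + (1 + sqrt(5)) + (1 - sqrt(5)) + (0) + (0)] = 20/20 = 1
  <chi_6*chi_8, chi_7> = (1/20)[1*(4)*conj(2) + 1*(4)*conj(-2) + 2*(-1)*conj(1/2 - sqrt(5)/2) + 2*(-1)*conj(-sqrt(5)/2 - 1/2) + 2*(-1)*conj(1/2 + sqrt(5)/2) + 2*(-1)*conj(-1/2 + sqrt(5)/2) + 5*(0)*conj(0) + 5*(0)*conj(0)]
      = (1/20)[(8) + (-8) + (-1 + sqrt(5)) + (1 + sqrt(5)) + (-sqrt(5) - 1) + (1 - sqrt(5)) + (0) + (0)] = 0/20 = 0
  <chi_6*chi_8, chi_8> = (1/20)[1*(4)*conj(2) + 1*(4)*conj(2) + 2*(-1)*conj(-sqrt(5)/2 - 1/2) + 2*(-1)*conj(-1/2 + sqrt(5)/2) + 2*(-1)*conj(-1/2 + sqrt(5)/2) + 2*(-1)*conj(-sqrt(5)/2 - 1/2) + 5*(0)*conj(0) + 5*(0)*conj(0)]
      = (1/20)[(8) + (8) + (1 + sqrt(5)) + (1 - sqrt(5)) + (1 - sqrt(5)) + (1 + sqrt(5)) + (0) + (0)] = 20/20 = 1
Hence the multiplicities are chi_6: 1, chi_8: 1. Dimension check: dim(chi_6)*dim(chi_8) = 2*2 = 4 and sum (mult * dim) = 1*2 + 1*2 = 4.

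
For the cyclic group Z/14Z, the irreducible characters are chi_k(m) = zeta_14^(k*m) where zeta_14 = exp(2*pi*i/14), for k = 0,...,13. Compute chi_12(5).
chi_12(5) = zeta_14^60 = exp(4*I*pi/7)

Justification: chi_12(5) = zeta_14^(12*5) = zeta_14^60. Since zeta_14^14 = 1, this equals zeta_14^4 = exp(2*pi*i*4/14) = exp(4*I*pi/7).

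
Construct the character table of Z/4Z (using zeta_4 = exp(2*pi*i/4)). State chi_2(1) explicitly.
Character table of Z/4Z (irreps indexed chi_0,...,chi_3 with chi_k(m) = zeta_4^(k*m), zeta_4 = exp(2*pi*i/4)):
  irrep \ class  {0} (size 1)  {1} (size 1)  {2} (size 1)  {3} (size 1)
  chi_0          1             1             1             1           
  chi_1          1             I             -1            -I          
  chi_2          1             -1            1             -1          
  chi_3          1             -I            -1            I           

Spot check: chi_2(1) = zeta_4^(2*1) = zeta_4^2 = -1.

Proof sketch: Z/4Z is abelian, so all 4 irreducible complex representations are 1-dimensional. They are given by chi_k(m) = zeta_4^(k*m) for k = 0,...,3. Row orthogonality: sum_m chi_k(m) conj(chi_l(m)) = 4 * [k = l].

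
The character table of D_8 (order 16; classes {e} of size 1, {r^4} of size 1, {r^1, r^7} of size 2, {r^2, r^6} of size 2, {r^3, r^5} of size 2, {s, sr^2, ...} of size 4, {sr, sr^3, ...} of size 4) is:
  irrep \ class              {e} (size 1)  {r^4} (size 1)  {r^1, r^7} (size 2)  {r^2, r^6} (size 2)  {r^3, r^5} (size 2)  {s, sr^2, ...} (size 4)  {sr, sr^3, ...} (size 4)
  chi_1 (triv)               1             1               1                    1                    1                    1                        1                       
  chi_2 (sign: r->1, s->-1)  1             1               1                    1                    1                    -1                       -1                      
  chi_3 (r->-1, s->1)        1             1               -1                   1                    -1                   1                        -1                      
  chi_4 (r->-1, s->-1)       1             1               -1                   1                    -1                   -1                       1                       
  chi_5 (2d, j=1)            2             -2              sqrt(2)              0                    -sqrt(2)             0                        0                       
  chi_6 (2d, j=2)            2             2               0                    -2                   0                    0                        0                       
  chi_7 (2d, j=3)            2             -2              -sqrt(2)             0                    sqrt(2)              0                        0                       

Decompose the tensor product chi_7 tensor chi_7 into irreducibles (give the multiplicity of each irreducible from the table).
chi_7 tensor chi_7 = chi_1 + chi_2 + chi_6 (all other irreducibles have multiplicity 0).

Argument: The character of a tensor product is the pointwise product (chi_7 * chi_7)(C) = chi_7(C) * chi_7(C):
  {e}: (2)*(2), {r^4}: (-2)*(-2), {r^1, r^7}: (-sqrt(2))*(-sqrt(2)), {r^2, r^6}: (0)*(0), {r^3, r^5}: (sqrt(2))*(sqrt(2)), {s, sr^2, ...}: (0)*(0), {sr, sr^3, ...}: (0)*(0)
so (chi_7 * chi_7) takes values
  {e} -> 4, {r^4} -> 4, {r^1, r^7} -> 2, {r^2, r^6} -> 0, {r^3, r^5} -> 2, {s, sr^2, ...} -> 0, {sr, sr^3, ...} -> 0.
Now take the inner product of this character with each irreducible chi from the table, <chi_7*chi_7, chi> = (1/16) sum_C |C| (chi_7*chi_7)(C) conj(chi(C)):
  <chi_7*chi_7, chi_1> = (1/16)[1*(4)*conj(1) + 1*(4)*conj(1) + 2*(2)*conj(1) + 2*(0)*conj(1) + 2*(2)*conj(1) + 4*(0)*conj(1) + 4*(0)*conj(1)]
      = (1/16)[(4) + (4) + (4) + (0) + (4) + (0) + (0)] = 16/16 = 1
  <chi_7*chi_7, chi_2> = (1/16)[1*(4)*conj(1) + 1*(4)*conj(1) + 2*(2)*conj(1) + 2*(0)*conj(1) + 2*(2)*conj(1) + 4*(0)*conj(-1) + 4*(0)*conj(-1)]
      = (1/16)[(4) + (4) + (4) + (0) + (4) + (0) + (0)] = 16/16 = 1
  <chi_7*chi_7, chi_3> = (1/16)[1*(4)*conj(1) + 1*(4)*conj(1) + 2*(2)*conj(-1) + 2*(0)*conj(1) + 2*(2)*conj(-1) + 4*(0)*conj(1) + 4*(0)*conj(-1)]
      = (1/16)[(4) + (4) + (-4) + (0) + (-4) + (0) + (0)] = 0/16 = 0
  <chi_7*chi_7, chi_4> = (1/16)[1*(4)*conj(1) + 1*(4)*conj(1) + 2*(2)*conj(-1) + 2*(0)*conj(1) + 2*(2)*conj(-1) + 4*(0)*conj(-1) + 4*(0)*conj(1)]
      = (1/16)[(4) + (4) + (-4) + (0) + (-4) + (0) + (0)] = 0/16 = 0
  <chi_7*chi_7, chi_5> = (1/16)[1*(4)*conj(2) + 1*(4)*conj(-2) + 2*(2)*conj(sqrt(2)) + 2*(0)*conj(0) + 2*(2)*conj(-sqrt(2)) + 4*(0)*conj(0) + 4*(0)*conj(0)]
      = (1/16)[(8) + (-8) + (4*sqrt(2)) + (0) + (-4*sqrt(2)) + (0) + (0)] = 0/16 = 0
  <chi_7*chi_7, chi_6> = (1/16)[1*(4)*conj(2) + 1*(4)*conj(2) + 2*(2)*conj(0) + 2*(0)*conj(-2) + 2*(2)*conj(0) + 4*(0)*conj(0) + 4*(0)*conj(0)]
      = (1/16)[(8) + (8) + (0) + (0) + (0) + (0) + (0)] = 16/16 = 1
  <chi_7*chi_7, chi_7> = (1/16)[1*(4)*conj(2) + 1*(4)*conj(-2) + 2*(2)*conj(-sqrt(2)) + 2*(0)*conj(0) + 2*(2)*conj(sqrt(2)) + 4*(0)*conj(0) + 4*(0)*conj(0)]
      = (1/16)[(8) + (-8) + (-4*sqrt(2)) + (0) + (4*sqrt(2)) + (0) + (0)] = 0/16 = 0
Hence the multiplicities are chi_1: 1, chi_2: 1, chi_6: 1. Dimension check: dim(chi_7)*dim(chi_7) = 2*2 = 4 and sum (mult * dim) = 1*1 + 1*1 + 1*2 = 4.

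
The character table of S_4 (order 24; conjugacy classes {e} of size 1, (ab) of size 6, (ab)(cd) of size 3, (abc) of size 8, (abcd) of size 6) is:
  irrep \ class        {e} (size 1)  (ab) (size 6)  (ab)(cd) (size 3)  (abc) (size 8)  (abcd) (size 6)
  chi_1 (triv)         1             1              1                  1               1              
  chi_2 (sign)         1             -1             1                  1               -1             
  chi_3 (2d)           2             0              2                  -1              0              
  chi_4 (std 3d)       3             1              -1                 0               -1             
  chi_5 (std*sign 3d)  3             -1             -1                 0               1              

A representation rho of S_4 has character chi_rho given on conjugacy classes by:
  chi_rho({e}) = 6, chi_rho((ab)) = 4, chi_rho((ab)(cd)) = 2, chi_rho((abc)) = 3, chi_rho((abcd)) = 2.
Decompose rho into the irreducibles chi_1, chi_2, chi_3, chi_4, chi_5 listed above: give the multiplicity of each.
Multiplicities: chi_1: 3, chi_2: 0, chi_3: 0, chi_4: 1, chi_5: 0.

Reasoning: Use <chi_rho, chi> = (1/|G|) sum_C |C| * chi_rho(C) * conj(chi(C)) with |G| = 24 for each irreducible chi in the table:
  <chi_rho, chi_1> = (1/24)[1*(6)*conj(1) + 6*(4)*conj(1) + 3*(2)*conj(1) + 8*(3)*conj(1) + 6*(2)*conj(1)]
      = (1/24)[(6) + (24) + (6) + (24) + (12)] = 72/24 = 3
  <chi_rho, chi_2> = (1/24)[1*(6)*conj(1) + 6*(4)*conj(-1) + 3*(2)*conj(1) + 8*(3)*conj(1) + 6*(2)*conj(-1)]
      = (1/24)[(6) + (-24) + (6) + (24) + (-12)] = 0/24 = 0
  <chi_rho, chi_3> = (1/24)[1*(6)*conj(2) + 6*(4)*conj(0) + 3*(2)*conj(2) + 8*(3)*conj(-1) + 6*(2)*conj(0)]
      = (1/24)[(12) + (0) + (12) + (-24) + (0)] = 0/24 = 0
  <chi_rho, chi_4> = (1/24)[1*(6)*conj(3) + 6*(4)*conj(1) + 3*(2)*conj(-1) + 8*(3)*conj(0) + 6*(2)*conj(-1)]
      = (1/24)[(18) + (24) + (-6) + (0) + (-12)] = 24/24 = 1
  <chi_rho, chi_5> = (1/24)[1*(6)*conj(3) + 6*(4)*conj(-1) + 3*(2)*conj(-1) + 8*(3)*conj(0) + 6*(2)*conj(1)]
      = (1/24)[(18) + (-24) + (-6) + (0) + (12)] = 0/24 = 0
Dimension check: dim(rho) = sum (mult * dim) = 3*1 + 0*1 + 0*2 + 1*3 + 0*3 = 6 = chi_rho(e) = 6.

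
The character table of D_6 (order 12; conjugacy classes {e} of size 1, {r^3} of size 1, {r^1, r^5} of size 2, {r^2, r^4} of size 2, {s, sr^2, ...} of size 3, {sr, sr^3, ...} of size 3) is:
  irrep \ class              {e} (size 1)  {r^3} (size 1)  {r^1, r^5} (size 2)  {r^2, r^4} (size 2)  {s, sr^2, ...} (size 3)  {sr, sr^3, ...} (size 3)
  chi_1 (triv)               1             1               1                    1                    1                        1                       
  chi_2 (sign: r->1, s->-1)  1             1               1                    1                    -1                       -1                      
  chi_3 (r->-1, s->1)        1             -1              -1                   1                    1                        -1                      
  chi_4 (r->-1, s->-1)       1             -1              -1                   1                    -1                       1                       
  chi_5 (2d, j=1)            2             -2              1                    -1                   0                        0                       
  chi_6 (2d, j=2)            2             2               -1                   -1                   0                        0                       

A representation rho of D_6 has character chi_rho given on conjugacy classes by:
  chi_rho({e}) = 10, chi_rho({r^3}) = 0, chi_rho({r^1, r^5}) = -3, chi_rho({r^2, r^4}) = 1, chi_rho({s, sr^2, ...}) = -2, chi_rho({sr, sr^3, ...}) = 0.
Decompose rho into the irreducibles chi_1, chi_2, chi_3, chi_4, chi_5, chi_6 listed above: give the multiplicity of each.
Multiplicities: chi_1: 0, chi_2: 1, chi_3: 1, chi_4: 2, chi_5: 1, chi_6: 2.

Proof sketch: Use <chi_rho, chi> = (1/|G|) sum_C |C| * chi_rho(C) * conj(chi(C)) with |G| = 12 for each irreducible chi in the table:
  <chi_rho, chi_1> = (1/12)[1*(10)*conj(1) + 1*(0)*conj(1) + 2*(-3)*conj(1) + 2*(1)*conj(1) + 3*(-2)*conj(1) + 3*(0)*conj(1)]
      = (1/12)[(10) + (0) + (-6) + (2) + (-6) + (0)] = 0/12 = 0
  <chi_rho, chi_2> = (1/12)[1*(10)*conj(1) + 1*(0)*conj(1) + 2*(-3)*conj(1) + 2*(1)*conj(1) + 3*(-2)*conj(-1) + 3*(0)*conj(-1)]
      = (1/12)[(10) + (0) + (-6) + (2) + (6) + (0)] = 12/12 = 1
  <chi_rho, chi_3> = (1/12)[1*(10)*conj(1) + 1*(0)*conj(-1) + 2*(-3)*conj(-1) + 2*(1)*conj(1) + 3*(-2)*conj(1) + 3*(0)*conj(-1)]
      = (1/12)[(10) + (0) + (6) + (2) + (-6) + (0)] = 12/12 = 1
  <chi_rho, chi_4> = (1/12)[1*(10)*conj(1) + 1*(0)*conj(-1) + 2*(-3)*conj(-1) + 2*(1)*conj(1) + 3*(-2)*conj(-1) + 3*(0)*conj(1)]
      = (1/12)[(10) + (0) + (6) + (2) + (6) + (0)] = 24/12 = 2
  <chi_rho, chi_5> = (1/12)[1*(10)*conj(2) + 1*(0)*conj(-2) + 2*(-3)*conj(1) + 2*(1)*conj(-1) + 3*(-2)*conj(0) + 3*(0)*conj(0)]
      = (1/12)[(20) + (0) + (-6) + (-2) + (0) + (0)] = 12/12 = 1
  <chi_rho, chi_6> = (1/12)[1*(10)*conj(2) + 1*(0)*conj(2) + 2*(-3)*conj(-1) + 2*(1)*conj(-1) + 3*(-2)*conj(0) + 3*(0)*conj(0)]
      = (1/12)[(20) + (0) + (6) + (-2) + (0) + (0)] = 24/12 = 2
Dimension check: dim(rho) = sum (mult * dim) = 0*1 + 1*1 + 1*1 + 2*1 + 1*2 + 2*2 = 10 = chi_rho(e) = 10.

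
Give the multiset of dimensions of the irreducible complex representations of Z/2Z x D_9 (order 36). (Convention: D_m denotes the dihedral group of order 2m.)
Dimensions: 1, 1, 1, 1, 2, 2, 2, 2, 2, 2, 2, 2

Argument: There are 12 irreducibles (= number of conjugacy classes). Their dimensions d_i satisfy sum d_i^2 = |G| = 36: 1 + 1 + 1 + 1 + 4 + 4 + 4 + 4 + 4 + 4 + 4 + 4 = 36. (For the product with Z/2Z: each of the 2 1-dim characters of Z/2Z tensors with each irrep of D_9, giving 2 copies of each D_9-dimension.)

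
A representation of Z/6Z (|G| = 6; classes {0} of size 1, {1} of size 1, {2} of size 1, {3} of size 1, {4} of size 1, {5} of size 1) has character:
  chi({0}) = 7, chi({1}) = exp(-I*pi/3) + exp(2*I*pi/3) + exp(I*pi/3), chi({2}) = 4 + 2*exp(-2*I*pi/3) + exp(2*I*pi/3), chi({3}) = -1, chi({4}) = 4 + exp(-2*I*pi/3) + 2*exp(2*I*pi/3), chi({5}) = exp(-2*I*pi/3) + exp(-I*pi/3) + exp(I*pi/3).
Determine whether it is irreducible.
Not irreducible (reducible): <chi, chi> = 11 > 1.

Argument: <chi, chi> = (1/|G|) sum_C |C| * |chi(C)|^2 = (1/6)[1*|7|^2 + 1*|exp(-I*pi/3) + exp(2*I*pi/3) + exp(I*pi/3)|^2 + 1*|4 + 2*exp(-2*I*pi/3) + exp(2*I*pi/3)|^2 + 1*|-1|^2 + 1*|4 + exp(-2*I*pi/3) + 2*exp(2*I*pi/3)|^2 + 1*|exp(-2*I*pi/3) + exp(-I*pi/3) + exp(I*pi/3)|^2]
  = (1/6)[(49) + (1) + (7) + (1) + (7) + (1)] = 66/6 = 11.
(Exp terms are combined using exp(i*s)*conj(exp(i*t)) = exp(i*(s-t)), and sums of them are collapsed using the identity that for every m > 1 the m distinct m-th roots of unity sum to 0, e.g. 1 + exp(2*I*pi/3) + exp(-2*I*pi/3) = 0.)
A character is irreducible iff <chi, chi> = 1, so this representation is reducible.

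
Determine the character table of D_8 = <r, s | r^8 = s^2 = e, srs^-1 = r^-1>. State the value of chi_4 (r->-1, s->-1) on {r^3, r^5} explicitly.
Conjugacy classes: {e} of size 1, {r^4} of size 1, {r^1, r^7} of size 2, {r^2, r^6} of size 2, {r^3, r^5} of size 2, {s, sr^2, ...} of size 4, {sr, sr^3, ...} of size 4.
Character table:
  irrep \ class              {e} (size 1)  {r^4} (size 1)  {r^1, r^7} (size 2)  {r^2, r^6} (size 2)  {r^3, r^5} (size 2)  {s, sr^2, ...} (size 4)  {sr, sr^3, ...} (size 4)
  chi_1 (triv)               1             1               1                    1                    1                    1                        1                       
  chi_2 (sign: r->1, s->-1)  1             1               1                    1                    1                    -1                       -1                      
  chi_3 (r->-1, s->1)        1             1               -1                   1                    -1                   1                        -1                      
  chi_4 (r->-1, s->-1)       1             1               -1                   1                    -1                   -1                       1                       
  chi_5 (2d, j=1)            2             -2              sqrt(2)              0                    -sqrt(2)             0                        0                       
  chi_6 (2d, j=2)            2             2               0                    -2                   0                    0                        0                       
  chi_7 (2d, j=3)            2             -2              -sqrt(2)             0                    sqrt(2)              0                        0                       

Spot check: chi_4 (r->-1, s->-1) on {r^3, r^5} = -1.

Derivation: D_8 has order 2*8 = 16 with 7 conjugacy classes, hence 7 irreducibles. Sum of squared dims 1 + 1 + 1 + 1 + 4 + 4 + 4 = 16 = |G|. Linear characters come from the abelianisation; the 2-dimensional irreps have character r^k -> 2*cos(2*pi*j*k/8), reflections -> 0.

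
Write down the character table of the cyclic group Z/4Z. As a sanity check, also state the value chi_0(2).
Character table of Z/4Z (irreps indexed chi_0,...,chi_3 with chi_k(m) = zeta_4^(k*m), zeta_4 = exp(2*pi*i/4)):
  irrep \ class  {0} (size 1)  {1} (size 1)  {2} (size 1)  {3} (size 1)
  chi_0          1             1             1             1           
  chi_1          1             I             -1            -I          
  chi_2          1             -1            1             -1          
  chi_3          1             -I            -1            I           

Spot check: chi_0(2) = zeta_4^(0*2) = zeta_4^0 = 1.

Argument: Z/4Z is abelian, so all 4 irreducible complex representations are 1-dimensional. They are given by chi_k(m) = zeta_4^(k*m) for k = 0,...,3. Row orthogonality: sum_m chi_k(m) conj(chi_l(m)) = 4 * [k = l].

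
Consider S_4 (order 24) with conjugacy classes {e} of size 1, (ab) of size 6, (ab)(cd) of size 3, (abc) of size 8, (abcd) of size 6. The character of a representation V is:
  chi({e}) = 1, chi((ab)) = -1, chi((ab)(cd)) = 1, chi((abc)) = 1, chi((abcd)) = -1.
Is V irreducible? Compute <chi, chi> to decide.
Irreducible: <chi, chi> = 1.

Why: <chi, chi> = (1/|G|) sum_C |C| * |chi(C)|^2 = (1/24)[1*|1|^2 + 6*|-1|^2 + 3*|1|^2 + 8*|1|^2 + 6*|-1|^2]
  = (1/24)[(1) + (6) + (3) + (8) + (6)] = 24/24 = 1.
A character is irreducible iff <chi, chi> = 1, so this representation is irreducible.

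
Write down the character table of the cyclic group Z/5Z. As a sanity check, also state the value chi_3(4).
Character table of Z/5Z (irreps indexed chi_0,...,chi_4 with chi_k(m) = zeta_5^(k*m), zeta_5 = exp(2*pi*i/5)):
  irrep \ class  {0} (size 1)  {1} (size 1)    {2} (size 1)    {3} (size 1)    {4} (size 1)  
  chi_0          1             1               1               1               1             
  chi_1          1             exp(2*I*pi/5)   exp(4*I*pi/5)   exp(-4*I*pi/5)  exp(-2*I*pi/5)
  chi_2          1             exp(4*I*pi/5)   exp(-2*I*pi/5)  exp(2*I*pi/5)   exp(-4*I*pi/5)
  chi_3          1             exp(-4*I*pi/5)  exp(2*I*pi/5)   exp(-2*I*pi/5)  exp(4*I*pi/5) 
  chi_4          1             exp(-2*I*pi/5)  exp(-4*I*pi/5)  exp(4*I*pi/5)   exp(2*I*pi/5) 

Spot check: chi_3(4) = zeta_5^(3*4) = zeta_5^12 = exp(4*I*pi/5).

Argument: Z/5Z is abelian, so all 5 irreducible complex representations are 1-dimensional. They are given by chi_k(m) = zeta_5^(k*m) for k = 0,...,4. Row orthogonality: sum_m chi_k(m) conj(chi_l(m)) = 5 * [k = l].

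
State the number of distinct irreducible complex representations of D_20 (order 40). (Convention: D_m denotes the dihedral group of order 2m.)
13

Solution. The number of irreducible complex representations of a finite group equals its number of conjugacy classes. D_20 has 13 conjugacy classes (n/2 + 3 for n even), so D_20 (order 40) has exactly 13 irreducible complex representations.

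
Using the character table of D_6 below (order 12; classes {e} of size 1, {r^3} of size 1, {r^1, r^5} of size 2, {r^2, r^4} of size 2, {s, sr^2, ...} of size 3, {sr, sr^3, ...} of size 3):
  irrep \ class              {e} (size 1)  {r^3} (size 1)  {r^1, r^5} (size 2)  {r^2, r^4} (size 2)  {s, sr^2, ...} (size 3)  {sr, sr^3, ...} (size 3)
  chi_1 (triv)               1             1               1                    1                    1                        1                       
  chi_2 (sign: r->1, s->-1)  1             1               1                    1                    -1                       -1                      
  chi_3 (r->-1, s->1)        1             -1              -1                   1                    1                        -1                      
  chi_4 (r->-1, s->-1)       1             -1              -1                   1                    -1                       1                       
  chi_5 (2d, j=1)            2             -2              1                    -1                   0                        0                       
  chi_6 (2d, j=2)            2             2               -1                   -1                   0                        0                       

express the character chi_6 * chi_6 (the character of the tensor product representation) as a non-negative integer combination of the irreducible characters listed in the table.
chi_6 tensor chi_6 = chi_1 + chi_2 + chi_6 (all other irreducibles have multiplicity 0).

Derivation: The character of a tensor product is the pointwise product (chi_6 * chi_6)(C) = chi_6(C) * chi_6(C):
  {e}: (2)*(2), {r^3}: (2)*(2), {r^1, r^5}: (-1)*(-1), {r^2, r^4}: (-1)*(-1), {s, sr^2, ...}: (0)*(0), {sr, sr^3, ...}: (0)*(0)
so (chi_6 * chi_6) takes values
  {e} -> 4, {r^3} -> 4, {r^1, r^5} -> 1, {r^2, r^4} -> 1, {s, sr^2, ...} -> 0, {sr, sr^3, ...} -> 0.
Now take the inner product of this character with each irreducible chi from the table, <chi_6*chi_6, chi> = (1/12) sum_C |C| (chi_6*chi_6)(C) conj(chi(C)):
  <chi_6*chi_6, chi_1> = (1/12)[1*(4)*conj(1) + 1*(4)*conj(1) + 2*(1)*conj(1) + 2*(1)*conj(1) + 3*(0)*conj(1) + 3*(0)*conj(1)]
      = (1/12)[(4) + (4) + (2) + (2) + (0) + (0)] = 12/12 = 1
  <chi_6*chi_6, chi_2> = (1/12)[1*(4)*conj(1) + 1*(4)*conj(1) + 2*(1)*conj(1) + 2*(1)*conj(1) + 3*(0)*conj(-1) + 3*(0)*conj(-1)]
      = (1/12)[(4) + (4) + (2) + (2) + (0) + (0)] = 12/12 = 1
  <chi_6*chi_6, chi_3> = (1/12)[1*(4)*conj(1) + 1*(4)*conj(-1) + 2*(1)*conj(-1) + 2*(1)*conj(1) + 3*(0)*conj(1) + 3*(0)*conj(-1)]
      = (1/12)[(4) + (-4) + (-2) + (2) + (0) + (0)] = 0/12 = 0
  <chi_6*chi_6, chi_4> = (1/12)[1*(4)*conj(1) + 1*(4)*conj(-1) + 2*(1)*conj(-1) + 2*(1)*conj(1) + 3*(0)*conj(-1) + 3*(0)*conj(1)]
      = (1/12)[(4) + (-4) + (-2) + (2) + (0) + (0)] = 0/12 = 0
  <chi_6*chi_6, chi_5> = (1/12)[1*(4)*conj(2) + 1*(4)*conj(-2) + 2*(1)*conj(1) + 2*(1)*conj(-1) + 3*(0)*conj(0) + 3*(0)*conj(0)]
      = (1/12)[(8) + (-8) + (2) + (-2) + (0) + (0)] = 0/12 = 0
  <chi_6*chi_6, chi_6> = (1/12)[1*(4)*conj(2) + 1*(4)*conj(2) + 2*(1)*conj(-1) + 2*(1)*conj(-1) + 3*(0)*conj(0) + 3*(0)*conj(0)]
      = (1/12)[(8) + (8) + (-2) + (-2) + (0) + (0)] = 12/12 = 1
Hence the multiplicities are chi_1: 1, chi_2: 1, chi_6: 1. Dimension check: dim(chi_6)*dim(chi_6) = 2*2 = 4 and sum (mult * dim) = 1*1 + 1*1 + 1*2 = 4.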